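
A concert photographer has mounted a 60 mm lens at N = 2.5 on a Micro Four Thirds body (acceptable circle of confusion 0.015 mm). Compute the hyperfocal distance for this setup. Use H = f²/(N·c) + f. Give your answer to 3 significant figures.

96.1 m

Hyperfocal distance H = f²/(N·c) + f = 60²/(2.5 × 0.015) + 60 = 3600/0.0375 + 60 ≈ 96060.0 mm ≈ 96.1 m.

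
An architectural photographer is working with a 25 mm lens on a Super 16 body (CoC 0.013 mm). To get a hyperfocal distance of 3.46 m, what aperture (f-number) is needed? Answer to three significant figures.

f/14

Rearrange H = f²/(N·c) + f for N: N = f² / ((H − f)·c).
N = 25² / ((3460 − 25) × 0.013) = 625 / 44.66 ≈ 14.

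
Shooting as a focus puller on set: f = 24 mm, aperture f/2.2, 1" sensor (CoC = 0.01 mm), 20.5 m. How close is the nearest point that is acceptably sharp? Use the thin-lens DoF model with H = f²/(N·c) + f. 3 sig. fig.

Hyperfocal distance H = f²/(N·c) + f = 24²/(2.2 × 0.01) + 24 = 576/0.022 + 24 ≈ 26205.8 mm ≈ 26.21 m.
Near limit Dn = s·(H − f)/(H + s − 2f) = 20500 × (26205.8 − 24) / (26205.8 + 20500 − 2 × 24) = 20500 × 26181.8 / 46657.8 ≈ 11503 mm ≈ 11.5 m.

11.5 m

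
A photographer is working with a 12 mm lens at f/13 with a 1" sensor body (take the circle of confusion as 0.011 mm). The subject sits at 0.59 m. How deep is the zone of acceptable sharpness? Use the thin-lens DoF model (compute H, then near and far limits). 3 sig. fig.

1.01 m

Hyperfocal distance H = f²/(N·c) + f = 12²/(13 × 0.011) + 12 = 144/0.143 + 12 ≈ 1019.0 mm ≈ 1.019 m.
Near limit Dn = s·(H − f)/(H + s − 2f) = 590 × (1019.0 − 12) / (1019.0 + 590 − 2 × 12) = 590 × 1007.0 / 1585.0 ≈ 374.8 mm.
Far limit Df = s·(H − f)/(H − s) = 590 × (1019.0 − 12) / (1019.0 − 590) = 590 × 1007.0 / 429.0 ≈ 1384.9 mm.
Depth of field = Df − Dn = 1384.9 − 374.8 ≈ 1010.1 mm ≈ 1.01 m.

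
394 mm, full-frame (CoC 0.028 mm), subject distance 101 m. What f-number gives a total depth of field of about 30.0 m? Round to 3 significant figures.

f/8.01

Write h = H − f = f²/(N·c). The thin-lens limits are Dn = s·h/(h + (s−f)) and Df = s·h/(h − (s−f)), so DoF = Df − Dn = 2·s·(s−f)·h / (h² − (s−f)²).
That is a quadratic in h: DoF·h² − 2·s·(s−f)·h − DoF·(s−f)² = 0 ⇒ h = (s−f)·(s + √(s² + DoF²)) / DoF = 100606 × (101000 + √(101000² + 30000²)) / 30000 = 100606 × (101000 + 105361) / 30000 ≈ 692039 mm.
Then N = f²/(c·h) = 394² / (0.028 × 692039) = 155236 / 19377 ≈ 8.01.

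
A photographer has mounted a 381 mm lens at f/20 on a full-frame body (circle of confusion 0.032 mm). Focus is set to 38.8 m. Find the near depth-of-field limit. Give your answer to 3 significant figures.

33.2 m

Hyperfocal distance H = f²/(N·c) + f = 381²/(20 × 0.032) + 381 = 145161/0.64 + 381 ≈ 227195.1 mm ≈ 227.2 m.
Near limit Dn = s·(H − f)/(H + s − 2f) = 38800 × (227195.1 − 381) / (227195.1 + 38800 − 2 × 381) = 38800 × 226814.1 / 265233.1 ≈ 33180 mm ≈ 33.2 m.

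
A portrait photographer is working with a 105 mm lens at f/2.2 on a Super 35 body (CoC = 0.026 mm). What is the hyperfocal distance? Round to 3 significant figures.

Hyperfocal distance H = f²/(N·c) + f = 105²/(2.2 × 0.026) + 105 = 11025/0.0572 + 105 ≈ 192849.8 mm ≈ 193 m.

193 m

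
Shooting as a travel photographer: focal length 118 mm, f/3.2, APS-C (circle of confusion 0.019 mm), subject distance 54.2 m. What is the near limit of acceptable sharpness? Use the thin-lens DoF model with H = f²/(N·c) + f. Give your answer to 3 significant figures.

Hyperfocal distance H = f²/(N·c) + f = 118²/(3.2 × 0.019) + 118 = 13924/0.0608 + 118 ≈ 229131.2 mm ≈ 229.1 m.
Near limit Dn = s·(H − f)/(H + s − 2f) = 54200 × (229131.2 − 118) / (229131.2 + 54200 − 2 × 118) = 54200 × 229013.2 / 283095.2 ≈ 43846 mm ≈ 43.8 m.

43.8 m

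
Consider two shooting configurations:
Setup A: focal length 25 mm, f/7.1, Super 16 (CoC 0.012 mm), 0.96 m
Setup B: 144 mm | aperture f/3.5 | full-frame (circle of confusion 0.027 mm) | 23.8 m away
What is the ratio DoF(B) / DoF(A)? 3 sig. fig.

20.9

Setup A: H = 25²/(7.1×0.012) + 25 ≈ 7360.7 mm; DoF = Df − Dn = 1100.24 − 851.47 ≈ 248.77 mm.
Setup B: H = 144²/(3.5×0.027) + 144 ≈ 219572.6 mm; DoF = Df − Dn = 26675.9 − 21483.9 ≈ 5192.0 mm.
Ratio = 5192.0 / 248.77 ≈ 20.9.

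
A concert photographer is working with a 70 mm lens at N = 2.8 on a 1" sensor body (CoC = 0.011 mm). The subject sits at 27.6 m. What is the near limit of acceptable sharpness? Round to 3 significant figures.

23.5 m

Hyperfocal distance H = f²/(N·c) + f = 70²/(2.8 × 0.011) + 70 = 4900/0.0308 + 70 ≈ 159160.9 mm ≈ 159.2 m.
Near limit Dn = s·(H − f)/(H + s − 2f) = 27600 × (159160.9 − 70) / (159160.9 + 27600 − 2 × 70) = 27600 × 159090.9 / 186620.9 ≈ 23528 mm ≈ 23.5 m.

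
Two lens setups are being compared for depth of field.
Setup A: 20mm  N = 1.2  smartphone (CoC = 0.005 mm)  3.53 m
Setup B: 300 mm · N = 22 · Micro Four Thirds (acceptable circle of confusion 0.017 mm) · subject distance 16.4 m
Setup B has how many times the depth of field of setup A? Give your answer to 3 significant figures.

5.91

Setup A: H = 20²/(1.2×0.005) + 20 ≈ 66686.7 mm; DoF = Df − Dn = 3726.18 − 3353.44 ≈ 372.74 mm.
Setup B: H = 300²/(22×0.017) + 300 ≈ 240941.7 mm; DoF = Df − Dn = 17575.9 − 15371.6 ≈ 2204.3 mm.
Ratio = 2204.3 / 372.74 ≈ 5.91.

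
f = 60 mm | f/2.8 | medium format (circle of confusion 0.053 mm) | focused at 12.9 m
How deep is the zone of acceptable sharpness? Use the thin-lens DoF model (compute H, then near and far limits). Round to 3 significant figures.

Hyperfocal distance H = f²/(N·c) + f = 60²/(2.8 × 0.053) + 60 = 3600/0.1484 + 60 ≈ 24318.8 mm ≈ 24.32 m.
Near limit Dn = s·(H − f)/(H + s − 2f) = 12900 × (24318.8 − 60) / (24318.8 + 12900 − 2 × 60) = 12900 × 24258.8 / 37098.8 ≈ 8435 mm.
Far limit Df = s·(H − f)/(H − s) = 12900 × (24318.8 − 60) / (24318.8 − 12900) = 12900 × 24258.8 / 11418.8 ≈ 27406 mm.
Depth of field = Df − Dn = 27406 − 8435 ≈ 18971 mm ≈ 19.0 m.

19.0 m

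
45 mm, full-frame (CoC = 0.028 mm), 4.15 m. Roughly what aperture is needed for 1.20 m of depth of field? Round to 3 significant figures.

Write h = H − f = f²/(N·c). The thin-lens limits are Dn = s·h/(h + (s−f)) and Df = s·h/(h − (s−f)), so DoF = Df − Dn = 2·s·(s−f)·h / (h² − (s−f)²).
That is a quadratic in h: DoF·h² − 2·s·(s−f)·h − DoF·(s−f)² = 0 ⇒ h = (s−f)·(s + √(s² + DoF²)) / DoF = 4105 × (4150 + √(4150² + 1200²)) / 1200 = 4105 × (4150 + 4320.01) / 1200 ≈ 28974 mm.
Then N = f²/(c·h) = 45² / (0.028 × 28974) = 2025 / 811.29 ≈ 2.50.

f/2.50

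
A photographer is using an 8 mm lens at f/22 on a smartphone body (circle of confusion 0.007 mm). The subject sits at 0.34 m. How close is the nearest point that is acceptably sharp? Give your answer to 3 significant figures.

Hyperfocal distance H = f²/(N·c) + f = 8²/(22 × 0.007) + 8 = 64/0.154 + 8 ≈ 423.6 mm ≈ 0.424 m.
Near limit Dn = s·(H − f)/(H + s − 2f) = 340 × (423.6 − 8) / (423.6 + 340 − 2 × 8) = 340 × 415.6 / 747.6 ≈ 189.01 mm.

189 mm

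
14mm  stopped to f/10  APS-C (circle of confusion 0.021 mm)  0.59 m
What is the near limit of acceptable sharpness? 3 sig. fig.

365 mm

Hyperfocal distance H = f²/(N·c) + f = 14²/(10 × 0.021) + 14 = 196/0.21 + 14 ≈ 947.3 mm ≈ 0.947 m.
Near limit Dn = s·(H − f)/(H + s − 2f) = 590 × (947.3 − 14) / (947.3 + 590 − 2 × 14) = 590 × 933.3 / 1509.3 ≈ 364.84 mm.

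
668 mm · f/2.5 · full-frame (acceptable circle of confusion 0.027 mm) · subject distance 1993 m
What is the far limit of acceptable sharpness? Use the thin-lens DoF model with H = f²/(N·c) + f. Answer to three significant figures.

Hyperfocal distance H = f²/(N·c) + f = 668²/(2.5 × 0.027) + 668 = 446224/0.0675 + 668 ≈ 6611393.9 mm ≈ 6611 m.
Far limit Df = s·(H − f)/(H − s) = 1993000 × (6611393.9 − 668) / (6611393.9 − 1993000) = 1993000 × 6610725.9 / 4618393.9 ≈ 2852762 mm ≈ 2850 m.

2850 m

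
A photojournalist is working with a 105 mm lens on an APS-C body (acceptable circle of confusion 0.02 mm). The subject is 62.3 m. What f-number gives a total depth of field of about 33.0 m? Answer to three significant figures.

f/2.20

Write h = H − f = f²/(N·c). The thin-lens limits are Dn = s·h/(h + (s−f)) and Df = s·h/(h − (s−f)), so DoF = Df − Dn = 2·s·(s−f)·h / (h² − (s−f)²).
That is a quadratic in h: DoF·h² − 2·s·(s−f)·h − DoF·(s−f)² = 0 ⇒ h = (s−f)·(s + √(s² + DoF²)) / DoF = 62195 × (62300 + √(62300² + 33000²)) / 33000 = 62195 × (62300 + 70500.3) / 33000 ≈ 250288 mm.
Then N = f²/(c·h) = 105² / (0.02 × 250288) = 11025 / 5005.8 ≈ 2.20.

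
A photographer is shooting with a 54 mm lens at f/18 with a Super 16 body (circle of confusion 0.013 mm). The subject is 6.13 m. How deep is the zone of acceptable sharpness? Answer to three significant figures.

7.84 m

Hyperfocal distance H = f²/(N·c) + f = 54²/(18 × 0.013) + 54 = 2916/0.234 + 54 ≈ 12515.5 mm ≈ 12.52 m.
Near limit Dn = s·(H − f)/(H + s − 2f) = 6130 × (12515.5 − 54) / (12515.5 + 6130 − 2 × 54) = 6130 × 12461.5 / 18537.5 ≈ 4120.8 mm.
Far limit Df = s·(H − f)/(H − s) = 6130 × (12515.5 − 54) / (12515.5 − 6130) = 6130 × 12461.5 / 6385.5 ≈ 11962.8 mm.
Depth of field = Df − Dn = 11962.8 − 4120.8 ≈ 7842.0 mm ≈ 7.84 m.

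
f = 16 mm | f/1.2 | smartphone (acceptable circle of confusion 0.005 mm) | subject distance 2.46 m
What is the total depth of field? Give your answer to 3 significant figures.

Hyperfocal distance H = f²/(N·c) + f = 16²/(1.2 × 0.005) + 16 = 256/0.006 + 16 ≈ 42682.7 mm ≈ 42.68 m.
Near limit Dn = s·(H − f)/(H + s − 2f) = 2460 × (42682.7 − 16) / (42682.7 + 2460 − 2 × 16) = 2460 × 42666.7 / 45110.7 ≈ 2326.72 mm.
Far limit Df = s·(H − f)/(H − s) = 2460 × (42682.7 − 16) / (42682.7 − 2460) = 2460 × 42666.7 / 40222.7 ≈ 2609.47 mm.
Depth of field = Df − Dn = 2609.47 − 2326.72 ≈ 282.75 mm.

283 mm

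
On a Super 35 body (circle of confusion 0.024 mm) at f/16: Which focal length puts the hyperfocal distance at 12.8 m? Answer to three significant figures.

69.9 mm

From H = f²/(N·c) + f, with f ≪ H: f ≈ √(H·N·c) = √(12800 × 16 × 0.024) = √4915.2 ≈ 70.11 mm.
Exact: f² + N·c·f − N·c·H = 0 ⇒ f = (−N·c + √((N·c)² + 4·N·c·H))/2 = (−0.384 + √19661)/2 ≈ 69.917 mm ≈ 69.9 mm.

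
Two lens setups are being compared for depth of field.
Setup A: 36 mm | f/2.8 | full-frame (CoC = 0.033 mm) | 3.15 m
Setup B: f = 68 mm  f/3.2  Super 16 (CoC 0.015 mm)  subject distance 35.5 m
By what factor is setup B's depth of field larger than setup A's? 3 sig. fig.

20.5

Setup A: H = 36²/(2.8×0.033) + 36 ≈ 14062.0 mm; DoF = Df − Dn = 4048.9 − 2577.7 ≈ 1471.2 mm.
Setup B: H = 68²/(3.2×0.015) + 68 ≈ 96401.3 mm; DoF = Df − Dn = 56154 − 25954 ≈ 30200 mm.
Ratio = 30200 / 1471.2 ≈ 20.5.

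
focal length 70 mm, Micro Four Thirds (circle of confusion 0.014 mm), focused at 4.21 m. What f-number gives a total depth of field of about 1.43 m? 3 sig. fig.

Write h = H − f = f²/(N·c). The thin-lens limits are Dn = s·h/(h + (s−f)) and Df = s·h/(h − (s−f)), so DoF = Df − Dn = 2·s·(s−f)·h / (h² − (s−f)²).
That is a quadratic in h: DoF·h² − 2·s·(s−f)·h − DoF·(s−f)² = 0 ⇒ h = (s−f)·(s + √(s² + DoF²)) / DoF = 4140 × (4210 + √(4210² + 1430²)) / 1430 = 4140 × (4210 + 4446.23) / 1430 ≈ 25061 mm.
Then N = f²/(c·h) = 70² / (0.014 × 25061) = 4900 / 350.85 ≈ 14.

f/14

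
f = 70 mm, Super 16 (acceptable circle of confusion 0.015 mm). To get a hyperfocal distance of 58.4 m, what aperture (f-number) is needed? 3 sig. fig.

f/5.60

Rearrange H = f²/(N·c) + f for N: N = f² / ((H − f)·c).
N = 70² / ((58400 − 70) × 0.015) = 4900 / 874.9 ≈ 5.60.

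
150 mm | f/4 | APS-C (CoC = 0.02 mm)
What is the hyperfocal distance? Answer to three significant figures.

Hyperfocal distance H = f²/(N·c) + f = 150²/(4 × 0.02) + 150 = 22500/0.08 + 150 ≈ 281400.0 mm ≈ 281 m.

281 m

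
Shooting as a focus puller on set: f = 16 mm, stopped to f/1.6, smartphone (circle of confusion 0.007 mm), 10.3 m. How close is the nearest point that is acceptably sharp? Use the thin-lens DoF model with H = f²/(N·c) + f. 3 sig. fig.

Hyperfocal distance H = f²/(N·c) + f = 16²/(1.6 × 0.007) + 16 = 256/0.0112 + 16 ≈ 22873.1 mm ≈ 22.87 m.
Near limit Dn = s·(H − f)/(H + s − 2f) = 10300 × (22873.1 − 16) / (22873.1 + 10300 − 2 × 16) = 10300 × 22857.1 / 33141.1 ≈ 7103.8 mm ≈ 7.10 m.

7.10 m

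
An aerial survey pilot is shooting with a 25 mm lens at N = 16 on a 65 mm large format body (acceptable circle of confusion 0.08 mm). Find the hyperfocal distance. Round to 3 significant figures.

0.513 m

Hyperfocal distance H = f²/(N·c) + f = 25²/(16 × 0.08) + 25 = 625/1.28 + 25 ≈ 513.3 mm ≈ 0.513 m.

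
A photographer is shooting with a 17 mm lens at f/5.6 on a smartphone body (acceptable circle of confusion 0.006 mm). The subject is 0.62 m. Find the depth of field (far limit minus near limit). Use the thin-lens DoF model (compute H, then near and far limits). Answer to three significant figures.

Hyperfocal distance H = f²/(N·c) + f = 17²/(5.6 × 0.006) + 17 = 289/0.0336 + 17 ≈ 8618.2 mm ≈ 8.618 m.
Near limit Dn = s·(H − f)/(H + s − 2f) = 620 × (8618.2 − 17) / (8618.2 + 620 − 2 × 17) = 620 × 8601.2 / 9204.2 ≈ 579.382 mm.
Far limit Df = s·(H − f)/(H − s) = 620 × (8618.2 − 17) / (8618.2 − 620) = 620 × 8601.2 / 7998.2 ≈ 666.743 mm.
Depth of field = Df − Dn = 666.743 − 579.382 ≈ 87.361 mm.

87.4 mm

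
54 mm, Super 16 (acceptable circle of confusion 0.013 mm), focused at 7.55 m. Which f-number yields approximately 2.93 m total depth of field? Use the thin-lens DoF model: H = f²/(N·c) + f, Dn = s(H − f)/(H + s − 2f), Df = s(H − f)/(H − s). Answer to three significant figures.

f/5.60

Write h = H − f = f²/(N·c). The thin-lens limits are Dn = s·h/(h + (s−f)) and Df = s·h/(h − (s−f)), so DoF = Df − Dn = 2·s·(s−f)·h / (h² − (s−f)²).
That is a quadratic in h: DoF·h² − 2·s·(s−f)·h − DoF·(s−f)² = 0 ⇒ h = (s−f)·(s + √(s² + DoF²)) / DoF = 7496 × (7550 + √(7550² + 2930²)) / 2930 = 7496 × (7550 + 8098.60) / 2930 ≈ 40035 mm.
Then N = f²/(c·h) = 54² / (0.013 × 40035) = 2916 / 520.45 ≈ 5.60.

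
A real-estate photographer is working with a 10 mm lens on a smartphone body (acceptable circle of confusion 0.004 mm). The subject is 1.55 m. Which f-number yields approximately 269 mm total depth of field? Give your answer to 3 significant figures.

Write h = H − f = f²/(N·c). The thin-lens limits are Dn = s·h/(h + (s−f)) and Df = s·h/(h − (s−f)), so DoF = Df − Dn = 2·s·(s−f)·h / (h² − (s−f)²).
That is a quadratic in h: DoF·h² − 2·s·(s−f)·h − DoF·(s−f)² = 0 ⇒ h = (s−f)·(s + √(s² + DoF²)) / DoF = 1540 × (1550 + √(1550² + 269²)) / 269 = 1540 × (1550 + 1573.17) / 269 ≈ 17880 mm.
Then N = f²/(c·h) = 10² / (0.004 × 17880) = 100 / 71.519 ≈ 1.40.

f/1.40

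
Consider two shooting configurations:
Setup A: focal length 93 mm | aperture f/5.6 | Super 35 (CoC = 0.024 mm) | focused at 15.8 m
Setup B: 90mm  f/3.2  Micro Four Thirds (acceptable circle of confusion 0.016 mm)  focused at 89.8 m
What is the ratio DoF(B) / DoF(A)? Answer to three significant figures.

Setup A: H = 93²/(5.6×0.024) + 93 ≈ 64445.7 mm; DoF = Df − Dn = 20901.6 − 12700.2 ≈ 8201.4 mm.
Setup B: H = 90²/(3.2×0.016) + 90 ≈ 158293.1 mm; DoF = Df − Dn = 207417 − 57305 ≈ 150112 mm.
Ratio = 150112 / 8201.4 ≈ 18.3.

18.3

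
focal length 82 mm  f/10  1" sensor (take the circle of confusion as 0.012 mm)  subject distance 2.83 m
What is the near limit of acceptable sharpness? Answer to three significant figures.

Hyperfocal distance H = f²/(N·c) + f = 82²/(10 × 0.012) + 82 = 6724/0.12 + 82 ≈ 56115.3 mm ≈ 56.12 m.
Near limit Dn = s·(H − f)/(H + s − 2f) = 2830 × (56115.3 − 82) / (56115.3 + 2830 − 2 × 82) = 2830 × 56033.3 / 58781.3 ≈ 2697.7 mm ≈ 2.70 m.

2.70 m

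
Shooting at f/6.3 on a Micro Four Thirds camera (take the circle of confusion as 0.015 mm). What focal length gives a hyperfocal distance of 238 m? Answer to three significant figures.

150 mm

From H = f²/(N·c) + f, with f ≪ H: f ≈ √(H·N·c) = √(238000 × 6.3 × 0.015) = √22491 ≈ 150.0 mm.
The +f correction barely moves this — solving exactly, f² + N·c·f − N·c·H = 0 ⇒ f = (−N·c + √((N·c)² + 4·N·c·H))/2 = (−0.0945 + √89964)/2 ≈ 149.92 mm, so f ≈ 150 mm.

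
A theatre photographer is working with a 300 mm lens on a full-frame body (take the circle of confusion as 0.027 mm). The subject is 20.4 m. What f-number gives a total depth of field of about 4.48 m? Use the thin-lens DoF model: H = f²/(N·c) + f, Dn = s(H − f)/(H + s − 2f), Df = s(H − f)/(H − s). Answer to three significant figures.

Write h = H − f = f²/(N·c). The thin-lens limits are Dn = s·h/(h + (s−f)) and Df = s·h/(h − (s−f)), so DoF = Df − Dn = 2·s·(s−f)·h / (h² − (s−f)²).
That is a quadratic in h: DoF·h² − 2·s·(s−f)·h − DoF·(s−f)² = 0 ⇒ h = (s−f)·(s + √(s² + DoF²)) / DoF = 20100 × (20400 + √(20400² + 4480²)) / 4480 = 20100 × (20400 + 20886.1) / 4480 ≈ 185235 mm.
Then N = f²/(c·h) = 300² / (0.027 × 185235) = 90000 / 5001.3 ≈ 18.

f/18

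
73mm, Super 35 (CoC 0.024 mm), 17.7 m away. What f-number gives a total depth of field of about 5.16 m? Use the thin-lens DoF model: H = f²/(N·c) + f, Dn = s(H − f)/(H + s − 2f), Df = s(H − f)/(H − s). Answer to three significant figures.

f/1.80

Write h = H − f = f²/(N·c). The thin-lens limits are Dn = s·h/(h + (s−f)) and Df = s·h/(h − (s−f)), so DoF = Df − Dn = 2·s·(s−f)·h / (h² − (s−f)²).
That is a quadratic in h: DoF·h² − 2·s·(s−f)·h − DoF·(s−f)² = 0 ⇒ h = (s−f)·(s + √(s² + DoF²)) / DoF = 17627 × (17700 + √(17700² + 5160²)) / 5160 = 17627 × (17700 + 18436.8) / 5160 ≈ 123446 mm.
Then N = f²/(c·h) = 73² / (0.024 × 123446) = 5329 / 2962.7 ≈ 1.80.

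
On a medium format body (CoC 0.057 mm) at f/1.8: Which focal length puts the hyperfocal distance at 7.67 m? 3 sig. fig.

28.0 mm

From H = f²/(N·c) + f, with f ≪ H: f ≈ √(H·N·c) = √(7670 × 1.8 × 0.057) = √786.94 ≈ 28.05 mm.
Exact: f² + N·c·f − N·c·H = 0 ⇒ f = (−N·c + √((N·c)² + 4·N·c·H))/2 = (−0.1026 + √3147.8)/2 ≈ 28.001 mm ≈ 28.0 mm.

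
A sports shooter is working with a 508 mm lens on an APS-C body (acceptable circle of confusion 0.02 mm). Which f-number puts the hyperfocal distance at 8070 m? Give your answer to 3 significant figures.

f/1.60

Rearrange H = f²/(N·c) + f for N: N = f² / ((H − f)·c).
N = 508² / ((8070000 − 508) × 0.02) = 258064 / 161390 ≈ 1.60.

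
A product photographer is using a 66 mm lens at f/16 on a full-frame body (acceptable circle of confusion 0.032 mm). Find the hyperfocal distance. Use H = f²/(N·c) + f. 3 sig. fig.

8.57 m

Hyperfocal distance H = f²/(N·c) + f = 66²/(16 × 0.032) + 66 = 4356/0.512 + 66 ≈ 8573.8 mm ≈ 8.57 m.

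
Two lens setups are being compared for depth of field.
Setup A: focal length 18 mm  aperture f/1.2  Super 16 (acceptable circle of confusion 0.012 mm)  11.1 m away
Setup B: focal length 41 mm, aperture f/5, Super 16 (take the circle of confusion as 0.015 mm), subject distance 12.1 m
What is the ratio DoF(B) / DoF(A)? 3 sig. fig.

Setup A: H = 18²/(1.2×0.012) + 18 ≈ 22518.0 mm; DoF = Df − Dn = 21873 − 7437 ≈ 14436 mm.
Setup B: H = 41²/(5×0.015) + 41 ≈ 22454.3 mm; DoF = Df − Dn = 26192 − 7867 ≈ 18325 mm.
Ratio = 18325 / 14436 ≈ 1.27.

1.27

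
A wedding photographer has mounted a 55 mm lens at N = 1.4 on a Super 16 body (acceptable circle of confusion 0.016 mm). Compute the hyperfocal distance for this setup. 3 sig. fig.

Hyperfocal distance H = f²/(N·c) + f = 55²/(1.4 × 0.016) + 55 = 3025/0.0224 + 55 ≈ 135099.6 mm ≈ 135 m.

135 m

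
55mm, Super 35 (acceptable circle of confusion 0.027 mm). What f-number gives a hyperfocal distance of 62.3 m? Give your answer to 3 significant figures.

Rearrange H = f²/(N·c) + f for N: N = f² / ((H − f)·c).
N = 55² / ((62300 − 55) × 0.027) = 3025 / 1681 ≈ 1.80.

f/1.80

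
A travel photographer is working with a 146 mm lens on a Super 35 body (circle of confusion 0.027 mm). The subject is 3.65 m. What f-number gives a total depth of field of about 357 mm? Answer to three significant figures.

f/11

Write h = H − f = f²/(N·c). The thin-lens limits are Dn = s·h/(h + (s−f)) and Df = s·h/(h − (s−f)), so DoF = Df − Dn = 2·s·(s−f)·h / (h² − (s−f)²).
That is a quadratic in h: DoF·h² − 2·s·(s−f)·h − DoF·(s−f)² = 0 ⇒ h = (s−f)·(s + √(s² + DoF²)) / DoF = 3504 × (3650 + √(3650² + 357²)) / 357 = 3504 × (3650 + 3667.42) / 357 ≈ 71821 mm.
Then N = f²/(c·h) = 146² / (0.027 × 71821) = 21316 / 1939.2 ≈ 11.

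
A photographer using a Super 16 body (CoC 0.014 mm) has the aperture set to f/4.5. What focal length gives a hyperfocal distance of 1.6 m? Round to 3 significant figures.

10.0 mm

From H = f²/(N·c) + f, with f ≪ H: f ≈ √(H·N·c) = √(1600 × 4.5 × 0.014) = √100.80 ≈ 10.04 mm.
The +f correction barely moves this — solving exactly, f² + N·c·f − N·c·H = 0 ⇒ f = (−N·c + √((N·c)² + 4·N·c·H))/2 = (−0.063 + √403.20)/2 ≈ 10.008 mm, so f ≈ 10.0 mm.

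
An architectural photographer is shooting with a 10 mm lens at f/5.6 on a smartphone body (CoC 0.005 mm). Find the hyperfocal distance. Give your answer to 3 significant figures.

3.58 m

Hyperfocal distance H = f²/(N·c) + f = 10²/(5.6 × 0.005) + 10 = 100/0.028 + 10 ≈ 3581.4 mm ≈ 3.58 m.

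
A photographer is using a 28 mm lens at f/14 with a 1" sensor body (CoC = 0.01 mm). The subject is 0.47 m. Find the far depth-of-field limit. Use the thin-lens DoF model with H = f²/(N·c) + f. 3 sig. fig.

Hyperfocal distance H = f²/(N·c) + f = 28²/(14 × 0.01) + 28 = 784/0.14 + 28 ≈ 5628.0 mm ≈ 5.628 m.
Far limit Df = s·(H − f)/(H − s) = 470 × (5628.0 − 28) / (5628.0 − 470) = 470 × 5600.0 / 5158.0 ≈ 510.28 mm ≈ 0.510 m.

0.510 m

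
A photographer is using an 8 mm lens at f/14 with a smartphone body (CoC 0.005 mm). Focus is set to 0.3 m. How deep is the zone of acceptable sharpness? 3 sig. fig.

213 mm

Hyperfocal distance H = f²/(N·c) + f = 8²/(14 × 0.005) + 8 = 64/0.07 + 8 ≈ 922.3 mm ≈ 0.922 m.
Near limit Dn = s·(H − f)/(H + s − 2f) = 300 × (922.3 − 8) / (922.3 + 300 − 2 × 8) = 300 × 914.3 / 1206.3 ≈ 227.38 mm.
Far limit Df = s·(H − f)/(H − s) = 300 × (922.3 − 8) / (922.3 − 300) = 300 × 914.3 / 622.3 ≈ 440.77 mm.
Depth of field = Df − Dn = 440.77 − 227.38 ≈ 213.39 mm.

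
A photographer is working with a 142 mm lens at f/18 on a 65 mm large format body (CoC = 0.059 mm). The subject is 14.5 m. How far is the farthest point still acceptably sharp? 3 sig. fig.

Hyperfocal distance H = f²/(N·c) + f = 142²/(18 × 0.059) + 142 = 20164/1.062 + 142 ≈ 19128.8 mm ≈ 19.13 m.
Far limit Df = s·(H − f)/(H − s) = 14500 × (19128.8 − 142) / (19128.8 − 14500) = 14500 × 18986.8 / 4628.8 ≈ 59477 mm ≈ 59.5 m.

59.5 m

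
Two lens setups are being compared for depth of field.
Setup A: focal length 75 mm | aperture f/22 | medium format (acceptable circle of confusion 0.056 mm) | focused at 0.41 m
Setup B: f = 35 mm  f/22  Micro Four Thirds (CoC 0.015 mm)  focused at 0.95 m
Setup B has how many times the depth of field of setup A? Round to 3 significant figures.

8.24

Setup A: H = 75²/(22×0.056) + 75 ≈ 4640.7 mm; DoF = Df − Dn = 442.465 − 381.974 ≈ 60.491 mm.
Setup B: H = 35²/(22×0.015) + 35 ≈ 3747.1 mm; DoF = Df − Dn = 1260.77 − 762.14 ≈ 498.63 mm.
Ratio = 498.63 / 60.491 ≈ 8.24.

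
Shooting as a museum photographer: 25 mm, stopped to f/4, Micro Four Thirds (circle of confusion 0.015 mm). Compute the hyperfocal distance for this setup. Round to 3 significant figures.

Hyperfocal distance H = f²/(N·c) + f = 25²/(4 × 0.015) + 25 = 625/0.06 + 25 ≈ 10441.7 mm ≈ 10.4 m.

10.4 m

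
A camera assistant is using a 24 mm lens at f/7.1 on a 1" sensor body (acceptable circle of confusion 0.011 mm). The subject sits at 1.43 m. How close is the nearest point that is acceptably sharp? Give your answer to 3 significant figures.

Hyperfocal distance H = f²/(N·c) + f = 24²/(7.1 × 0.011) + 24 = 576/0.0781 + 24 ≈ 7399.2 mm ≈ 7.399 m.
Near limit Dn = s·(H − f)/(H + s − 2f) = 1430 × (7399.2 − 24) / (7399.2 + 1430 − 2 × 24) = 1430 × 7375.2 / 8781.2 ≈ 1201.0 mm ≈ 1.20 m.

1.20 m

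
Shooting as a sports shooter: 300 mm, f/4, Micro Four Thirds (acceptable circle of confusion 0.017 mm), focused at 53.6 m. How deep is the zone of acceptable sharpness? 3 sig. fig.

4.32 m

Hyperfocal distance H = f²/(N·c) + f = 300²/(4 × 0.017) + 300 = 90000/0.068 + 300 ≈ 1323829.4 mm ≈ 1324 m.
Near limit Dn = s·(H − f)/(H + s − 2f) = 53600 × (1323829.4 − 300) / (1323829.4 + 53600 − 2 × 300) = 53600 × 1323529.4 / 1376829.4 ≈ 51525.0 mm.
Far limit Df = s·(H − f)/(H − s) = 53600 × (1323829.4 − 300) / (1323829.4 − 53600) = 53600 × 1323529.4 / 1270229.4 ≈ 55849.1 mm.
Depth of field = Df − Dn = 55849.1 − 51525.0 ≈ 4324.1 mm ≈ 4.32 m.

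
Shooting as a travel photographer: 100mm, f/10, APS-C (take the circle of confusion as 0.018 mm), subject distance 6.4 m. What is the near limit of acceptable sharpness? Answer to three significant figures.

Hyperfocal distance H = f²/(N·c) + f = 100²/(10 × 0.018) + 100 = 10000/0.18 + 100 ≈ 55655.6 mm ≈ 55.66 m.
Near limit Dn = s·(H − f)/(H + s − 2f) = 6400 × (55655.6 − 100) / (55655.6 + 6400 − 2 × 100) = 6400 × 55555.6 / 61855.6 ≈ 5748.2 mm ≈ 5.75 m.

5.75 m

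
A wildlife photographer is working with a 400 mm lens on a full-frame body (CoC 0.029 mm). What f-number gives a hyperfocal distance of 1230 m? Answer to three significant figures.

f/4.49

Rearrange H = f²/(N·c) + f for N: N = f² / ((H − f)·c).
N = 400² / ((1230000 − 400) × 0.029) = 160000 / 35658 ≈ 4.49.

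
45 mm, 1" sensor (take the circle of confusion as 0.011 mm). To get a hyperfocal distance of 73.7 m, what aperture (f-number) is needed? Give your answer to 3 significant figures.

f/2.50

Rearrange H = f²/(N·c) + f for N: N = f² / ((H − f)·c).
N = 45² / ((73700 − 45) × 0.011) = 2025 / 810.2 ≈ 2.50.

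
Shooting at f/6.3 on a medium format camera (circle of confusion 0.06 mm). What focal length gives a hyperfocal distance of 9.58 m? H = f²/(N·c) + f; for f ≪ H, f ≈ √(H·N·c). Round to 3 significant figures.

60.0 mm

From H = f²/(N·c) + f, with f ≪ H: f ≈ √(H·N·c) = √(9580 × 6.3 × 0.06) = √3621.2 ≈ 60.18 mm.
Exact: f² + N·c·f − N·c·H = 0 ⇒ f = (−N·c + √((N·c)² + 4·N·c·H))/2 = (−0.378 + √14485)/2 ≈ 59.988 mm ≈ 60.0 mm.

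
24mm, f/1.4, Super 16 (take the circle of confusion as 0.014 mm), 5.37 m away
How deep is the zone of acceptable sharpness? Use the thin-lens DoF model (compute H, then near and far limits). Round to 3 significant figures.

2.02 m

Hyperfocal distance H = f²/(N·c) + f = 24²/(1.4 × 0.014) + 24 = 576/0.0196 + 24 ≈ 29411.8 mm ≈ 29.41 m.
Near limit Dn = s·(H − f)/(H + s − 2f) = 5370 × (29411.8 − 24) / (29411.8 + 5370 − 2 × 24) = 5370 × 29387.8 / 34733.8 ≈ 4543.5 mm.
Far limit Df = s·(H − f)/(H − s) = 5370 × (29411.8 − 24) / (29411.8 − 5370) = 5370 × 29387.8 / 24041.8 ≈ 6564.1 mm.
Depth of field = Df − Dn = 6564.1 − 4543.5 ≈ 2020.6 mm ≈ 2.02 m.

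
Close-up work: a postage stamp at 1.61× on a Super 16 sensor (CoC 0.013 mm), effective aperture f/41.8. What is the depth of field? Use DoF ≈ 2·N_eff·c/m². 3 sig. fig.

At magnification m, DoF ≈ 2·N_eff·c/m² = 2 × 41.8 × 0.013 / 1.61² = 1.087 / 2.592 ≈ 0.419 mm.

0.419 mm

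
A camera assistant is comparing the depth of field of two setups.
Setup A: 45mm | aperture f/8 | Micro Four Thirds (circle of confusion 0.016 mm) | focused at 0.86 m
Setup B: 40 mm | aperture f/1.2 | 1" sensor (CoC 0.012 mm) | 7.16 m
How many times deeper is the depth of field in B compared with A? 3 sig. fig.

10.4

Setup A: H = 45²/(8×0.016) + 45 ≈ 15865.3 mm; DoF = Df − Dn = 906.710 − 817.867 ≈ 88.843 mm.
Setup B: H = 40²/(1.2×0.012) + 40 ≈ 111151.1 mm; DoF = Df − Dn = 7650.23 − 6728.82 ≈ 921.41 mm.
Ratio = 921.41 / 88.843 ≈ 10.4.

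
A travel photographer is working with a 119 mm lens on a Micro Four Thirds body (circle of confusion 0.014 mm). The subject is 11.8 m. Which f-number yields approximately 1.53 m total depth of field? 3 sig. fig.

Write h = H − f = f²/(N·c). The thin-lens limits are Dn = s·h/(h + (s−f)) and Df = s·h/(h − (s−f)), so DoF = Df − Dn = 2·s·(s−f)·h / (h² − (s−f)²).
That is a quadratic in h: DoF·h² − 2·s·(s−f)·h − DoF·(s−f)² = 0 ⇒ h = (s−f)·(s + √(s² + DoF²)) / DoF = 11681 × (11800 + √(11800² + 1530²)) / 1530 = 11681 × (11800 + 11898.8) / 1530 ≈ 180932 mm.
Then N = f²/(c·h) = 119² / (0.014 × 180932) = 14161 / 2533.0 ≈ 5.59.

f/5.59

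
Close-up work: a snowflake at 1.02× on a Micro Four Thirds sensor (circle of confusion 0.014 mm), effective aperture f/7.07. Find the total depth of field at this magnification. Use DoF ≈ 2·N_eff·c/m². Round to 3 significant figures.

At magnification m, DoF ≈ 2·N_eff·c/m² = 2 × 7.07 × 0.014 / 1.02² = 0.198 / 1.04 ≈ 0.19 mm.

0.190 mm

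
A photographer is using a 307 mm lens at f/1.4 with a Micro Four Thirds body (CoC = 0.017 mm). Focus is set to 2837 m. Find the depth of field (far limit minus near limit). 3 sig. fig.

Hyperfocal distance H = f²/(N·c) + f = 307²/(1.4 × 0.017) + 307 = 94249/0.0238 + 307 ≈ 3960349.0 mm ≈ 3960 m.
Near limit Dn = s·(H − f)/(H + s − 2f) = 2837000 × (3960349.0 − 307) / (3960349.0 + 2837000 − 2 × 307) = 2837000 × 3960042.0 / 6796735.0 ≈ 1652946 mm.
Far limit Df = s·(H − f)/(H − s) = 2837000 × (3960349.0 − 307) / (3960349.0 − 2837000) = 2837000 × 3960042.0 / 1123349.0 ≈ 10001023 mm.
Depth of field = Df − Dn = 10001023 − 1652946 ≈ 8348077 mm ≈ 8350 m.

8350 m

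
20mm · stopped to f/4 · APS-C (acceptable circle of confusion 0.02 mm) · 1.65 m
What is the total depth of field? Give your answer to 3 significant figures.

Hyperfocal distance H = f²/(N·c) + f = 20²/(4 × 0.02) + 20 = 400/0.08 + 20 ≈ 5020.0 mm ≈ 5.020 m.
Near limit Dn = s·(H − f)/(H + s − 2f) = 1650 × (5020.0 − 20) / (5020.0 + 1650 − 2 × 20) = 1650 × 5000.0 / 6630.0 ≈ 1244.3 mm.
Far limit Df = s·(H − f)/(H − s) = 1650 × (5020.0 − 20) / (5020.0 − 1650) = 1650 × 5000.0 / 3370.0 ≈ 2448.1 mm.
Depth of field = Df − Dn = 2448.1 − 1244.3 ≈ 1203.8 mm ≈ 1.20 m.

1.20 m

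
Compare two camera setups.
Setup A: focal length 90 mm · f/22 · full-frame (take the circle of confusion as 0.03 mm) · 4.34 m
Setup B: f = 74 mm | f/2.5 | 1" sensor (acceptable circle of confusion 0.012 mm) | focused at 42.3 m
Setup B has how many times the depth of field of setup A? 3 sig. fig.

Setup A: H = 90²/(22×0.03) + 90 ≈ 12362.7 mm; DoF = Df − Dn = 6639.1 − 3223.7 ≈ 3415.4 mm.
Setup B: H = 74²/(2.5×0.012) + 74 ≈ 182607.3 mm; DoF = Df − Dn = 55030 − 34353 ≈ 20677 mm.
Ratio = 20677 / 3415.4 ≈ 6.05.

6.05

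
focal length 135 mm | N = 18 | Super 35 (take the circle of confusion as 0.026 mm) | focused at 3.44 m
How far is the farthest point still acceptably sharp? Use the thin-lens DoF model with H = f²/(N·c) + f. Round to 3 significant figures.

Hyperfocal distance H = f²/(N·c) + f = 135²/(18 × 0.026) + 135 = 18225/0.468 + 135 ≈ 39077.3 mm ≈ 39.08 m.
Far limit Df = s·(H − f)/(H − s) = 3440 × (39077.3 − 135) / (39077.3 − 3440) = 3440 × 38942.3 / 35637.3 ≈ 3759.0 mm ≈ 3.76 m.

3.76 m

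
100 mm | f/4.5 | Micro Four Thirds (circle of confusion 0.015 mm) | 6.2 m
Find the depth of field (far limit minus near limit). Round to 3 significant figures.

Hyperfocal distance H = f²/(N·c) + f = 100²/(4.5 × 0.015) + 100 = 10000/0.0675 + 100 ≈ 148248.1 mm ≈ 148.2 m.
Near limit Dn = s·(H − f)/(H + s − 2f) = 6200 × (148248.1 − 100) / (148248.1 + 6200 − 2 × 100) = 6200 × 148148.1 / 154248.1 ≈ 5954.81 mm.
Far limit Df = s·(H − f)/(H − s) = 6200 × (148248.1 − 100) / (148248.1 − 6200) = 6200 × 148148.1 / 142048.1 ≈ 6466.25 mm.
Depth of field = Df − Dn = 6466.25 − 5954.81 ≈ 511.44 mm ≈ 0.511 m.

0.511 m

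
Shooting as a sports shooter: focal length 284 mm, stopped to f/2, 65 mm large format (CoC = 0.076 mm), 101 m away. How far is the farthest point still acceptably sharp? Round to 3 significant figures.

Hyperfocal distance H = f²/(N·c) + f = 284²/(2 × 0.076) + 284 = 80656/0.152 + 284 ≈ 530915.6 mm ≈ 530.9 m.
Far limit Df = s·(H − f)/(H − s) = 101000 × (530915.6 − 284) / (530915.6 − 101000) = 101000 × 530631.6 / 429915.6 ≈ 124661 mm ≈ 125 m.

125 m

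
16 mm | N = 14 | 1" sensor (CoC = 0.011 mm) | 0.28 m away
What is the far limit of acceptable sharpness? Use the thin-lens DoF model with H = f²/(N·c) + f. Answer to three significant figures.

Hyperfocal distance H = f²/(N·c) + f = 16²/(14 × 0.011) + 16 = 256/0.154 + 16 ≈ 1678.3 mm ≈ 1.678 m.
Far limit Df = s·(H − f)/(H − s) = 280 × (1678.3 − 16) / (1678.3 − 280) = 280 × 1662.3 / 1398.3 ≈ 332.86 mm.

333 mm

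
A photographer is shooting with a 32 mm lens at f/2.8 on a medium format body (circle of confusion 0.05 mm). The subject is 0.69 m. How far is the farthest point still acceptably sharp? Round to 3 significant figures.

Hyperfocal distance H = f²/(N·c) + f = 32²/(2.8 × 0.05) + 32 = 1024/0.14 + 32 ≈ 7346.3 mm ≈ 7.346 m.
Far limit Df = s·(H − f)/(H − s) = 690 × (7346.3 − 32) / (7346.3 − 690) = 690 × 7314.3 / 6656.3 ≈ 758.21 mm ≈ 0.758 m.

0.758 m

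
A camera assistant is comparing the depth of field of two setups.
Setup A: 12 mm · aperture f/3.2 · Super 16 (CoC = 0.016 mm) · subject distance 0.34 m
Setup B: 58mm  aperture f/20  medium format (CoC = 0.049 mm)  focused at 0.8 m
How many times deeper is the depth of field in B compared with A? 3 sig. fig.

4.51

Setup A: H = 12²/(3.2×0.016) + 12 ≈ 2824.5 mm; DoF = Df − Dn = 384.886 − 304.490 ≈ 80.396 mm.
Setup B: H = 58²/(20×0.049) + 58 ≈ 3490.7 mm; DoF = Df − Dn = 1020.62 − 657.81 ≈ 362.81 mm.
Ratio = 362.81 / 80.396 ≈ 4.51.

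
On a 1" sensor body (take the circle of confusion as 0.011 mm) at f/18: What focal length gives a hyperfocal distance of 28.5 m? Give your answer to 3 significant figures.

75.0 mm

From H = f²/(N·c) + f, with f ≪ H: f ≈ √(H·N·c) = √(28500 × 18 × 0.011) = √5643.0 ≈ 75.12 mm.
Exact: f² + N·c·f − N·c·H = 0 ⇒ f = (−N·c + √((N·c)² + 4·N·c·H))/2 = (−0.198 + √22572)/2 ≈ 75.021 mm ≈ 75.0 mm.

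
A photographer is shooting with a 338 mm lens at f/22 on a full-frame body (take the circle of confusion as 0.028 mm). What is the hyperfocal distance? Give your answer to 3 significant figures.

186 m

Hyperfocal distance H = f²/(N·c) + f = 338²/(22 × 0.028) + 338 = 114244/0.616 + 338 ≈ 185799.0 mm ≈ 186 m.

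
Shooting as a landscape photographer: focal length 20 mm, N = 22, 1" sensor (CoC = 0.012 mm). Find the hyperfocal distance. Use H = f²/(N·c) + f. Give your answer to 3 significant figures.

Hyperfocal distance H = f²/(N·c) + f = 20²/(22 × 0.012) + 20 = 400/0.264 + 20 ≈ 1535.2 mm ≈ 1.54 m.

1.54 m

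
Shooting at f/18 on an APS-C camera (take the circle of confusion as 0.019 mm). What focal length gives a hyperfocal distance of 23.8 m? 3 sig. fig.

90.0 mm

From H = f²/(N·c) + f, with f ≪ H: f ≈ √(H·N·c) = √(23800 × 18 × 0.019) = √8139.6 ≈ 90.22 mm.
Exact: f² + N·c·f − N·c·H = 0 ⇒ f = (−N·c + √((N·c)² + 4·N·c·H))/2 = (−0.342 + √32559)/2 ≈ 90.049 mm ≈ 90.0 mm.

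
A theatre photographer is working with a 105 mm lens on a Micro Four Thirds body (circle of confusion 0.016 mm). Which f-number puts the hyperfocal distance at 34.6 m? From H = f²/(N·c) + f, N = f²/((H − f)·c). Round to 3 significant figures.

Rearrange H = f²/(N·c) + f for N: N = f² / ((H − f)·c).
N = 105² / ((34600 − 105) × 0.016) = 11025 / 551.9 ≈ 20.

f/20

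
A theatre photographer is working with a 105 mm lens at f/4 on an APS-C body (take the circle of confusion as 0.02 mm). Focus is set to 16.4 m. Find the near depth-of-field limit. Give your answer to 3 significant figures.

14.7 m

Hyperfocal distance H = f²/(N·c) + f = 105²/(4 × 0.02) + 105 = 11025/0.08 + 105 ≈ 137917.5 mm ≈ 137.9 m.
Near limit Dn = s·(H − f)/(H + s − 2f) = 16400 × (137917.5 − 105) / (137917.5 + 16400 − 2 × 105) = 16400 × 137812.5 / 154107.5 ≈ 14666 mm ≈ 14.7 m.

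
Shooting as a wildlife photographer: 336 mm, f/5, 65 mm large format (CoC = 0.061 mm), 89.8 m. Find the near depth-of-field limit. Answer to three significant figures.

Hyperfocal distance H = f²/(N·c) + f = 336²/(5 × 0.061) + 336 = 112896/0.305 + 336 ≈ 370486.8 mm ≈ 370.5 m.
Near limit Dn = s·(H − f)/(H + s − 2f) = 89800 × (370486.8 − 336) / (370486.8 + 89800 − 2 × 336) = 89800 × 370150.8 / 459614.8 ≈ 72320 mm ≈ 72.3 m.

72.3 m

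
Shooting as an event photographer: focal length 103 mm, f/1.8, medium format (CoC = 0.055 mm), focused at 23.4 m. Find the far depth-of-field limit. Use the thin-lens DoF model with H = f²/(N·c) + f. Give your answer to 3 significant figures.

Hyperfocal distance H = f²/(N·c) + f = 103²/(1.8 × 0.055) + 103 = 10609/0.099 + 103 ≈ 107264.6 mm ≈ 107.3 m.
Far limit Df = s·(H − f)/(H − s) = 23400 × (107264.6 − 103) / (107264.6 − 23400) = 23400 × 107161.6 / 83864.6 ≈ 29900 mm ≈ 29.9 m.

29.9 m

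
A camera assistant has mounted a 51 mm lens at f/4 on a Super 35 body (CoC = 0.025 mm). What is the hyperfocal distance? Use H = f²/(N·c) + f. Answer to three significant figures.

Hyperfocal distance H = f²/(N·c) + f = 51²/(4 × 0.025) + 51 = 2601/0.1 + 51 ≈ 26061.0 mm ≈ 26.1 m.

26.1 m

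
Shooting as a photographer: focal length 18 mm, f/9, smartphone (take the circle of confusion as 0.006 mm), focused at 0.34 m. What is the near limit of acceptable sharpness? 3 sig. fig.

Hyperfocal distance H = f²/(N·c) + f = 18²/(9 × 0.006) + 18 = 324/0.054 + 18 ≈ 6018.0 mm ≈ 6.018 m.
Near limit Dn = s·(H − f)/(H + s − 2f) = 340 × (6018.0 − 18) / (6018.0 + 340 − 2 × 18) = 340 × 6000.0 / 6322.0 ≈ 322.68 mm.

323 mm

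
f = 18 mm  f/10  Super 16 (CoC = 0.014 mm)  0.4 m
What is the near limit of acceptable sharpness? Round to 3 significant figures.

Hyperfocal distance H = f²/(N·c) + f = 18²/(10 × 0.014) + 18 = 324/0.14 + 18 ≈ 2332.3 mm ≈ 2.332 m.
Near limit Dn = s·(H − f)/(H + s − 2f) = 400 × (2332.3 − 18) / (2332.3 + 400 − 2 × 18) = 400 × 2314.3 / 2696.3 ≈ 343.33 mm.

343 mm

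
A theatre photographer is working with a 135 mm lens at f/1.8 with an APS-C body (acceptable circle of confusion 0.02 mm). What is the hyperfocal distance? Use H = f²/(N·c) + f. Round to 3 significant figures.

506 m

Hyperfocal distance H = f²/(N·c) + f = 135²/(1.8 × 0.02) + 135 = 18225/0.036 + 135 ≈ 506385.0 mm ≈ 506 m.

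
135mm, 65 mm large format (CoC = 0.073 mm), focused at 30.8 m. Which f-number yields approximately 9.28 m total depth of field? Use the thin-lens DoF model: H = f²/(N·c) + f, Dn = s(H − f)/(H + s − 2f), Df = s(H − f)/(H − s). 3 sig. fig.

Write h = H − f = f²/(N·c). The thin-lens limits are Dn = s·h/(h + (s−f)) and Df = s·h/(h − (s−f)), so DoF = Df − Dn = 2·s·(s−f)·h / (h² − (s−f)²).
That is a quadratic in h: DoF·h² − 2·s·(s−f)·h − DoF·(s−f)² = 0 ⇒ h = (s−f)·(s + √(s² + DoF²)) / DoF = 30665 × (30800 + √(30800² + 9280²)) / 9280 = 30665 × (30800 + 32167.7) / 9280 ≈ 208071 mm.
Then N = f²/(c·h) = 135² / (0.073 × 208071) = 18225 / 15189 ≈ 1.20.

f/1.20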